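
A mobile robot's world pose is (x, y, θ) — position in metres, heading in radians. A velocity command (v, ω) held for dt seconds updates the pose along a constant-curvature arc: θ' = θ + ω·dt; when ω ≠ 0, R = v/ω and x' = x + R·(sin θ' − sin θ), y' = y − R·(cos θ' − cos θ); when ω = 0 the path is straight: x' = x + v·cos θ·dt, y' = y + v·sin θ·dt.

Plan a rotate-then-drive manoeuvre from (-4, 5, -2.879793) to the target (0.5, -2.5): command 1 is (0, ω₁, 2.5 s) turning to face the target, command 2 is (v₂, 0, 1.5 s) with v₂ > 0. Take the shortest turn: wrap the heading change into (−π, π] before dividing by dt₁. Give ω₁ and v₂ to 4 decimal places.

ω₁ = 0.7398, v₂ = 5.8310

heading to target = atan2(-2.5−5, 0.5−-4) = -1.0304
Δθ = wrap(-1.0304 − -2.8798) = 1.8494; ω₁ = Δθ/dt₁ = 0.7398
distance = √((0.5−-4)² + (-2.5−5)²) = 8.7464; v₂ = distance/dt₂ = 5.8310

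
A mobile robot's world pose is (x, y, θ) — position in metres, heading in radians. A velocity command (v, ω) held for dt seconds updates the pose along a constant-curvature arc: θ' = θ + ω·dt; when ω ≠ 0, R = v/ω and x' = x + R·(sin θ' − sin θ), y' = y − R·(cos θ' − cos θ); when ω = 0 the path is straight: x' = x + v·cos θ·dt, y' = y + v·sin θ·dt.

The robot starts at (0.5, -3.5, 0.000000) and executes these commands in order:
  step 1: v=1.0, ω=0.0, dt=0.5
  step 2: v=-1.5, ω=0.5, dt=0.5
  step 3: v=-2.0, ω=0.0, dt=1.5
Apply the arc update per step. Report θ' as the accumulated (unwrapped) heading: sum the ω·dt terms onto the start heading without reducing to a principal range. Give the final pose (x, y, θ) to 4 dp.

step 1: θ'=0.0000 (straight) → pose (1.0000, -3.5000, 0.0000)
step 2: θ'=0.2500 (R=-3.0000) → pose (0.2578, -3.5933, 0.2500)
step 3: θ'=0.2500 (straight) → pose (-2.6489, -4.3355, 0.2500)

(-2.6489, -4.3355, 0.2500)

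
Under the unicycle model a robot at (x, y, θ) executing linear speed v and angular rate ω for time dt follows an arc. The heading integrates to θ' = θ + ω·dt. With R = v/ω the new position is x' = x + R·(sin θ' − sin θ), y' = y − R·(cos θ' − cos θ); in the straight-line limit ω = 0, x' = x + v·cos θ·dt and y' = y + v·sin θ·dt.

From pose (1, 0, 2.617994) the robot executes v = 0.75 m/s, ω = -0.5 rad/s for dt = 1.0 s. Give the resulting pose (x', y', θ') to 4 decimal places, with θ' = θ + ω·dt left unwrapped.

θ' = 2.6180 + -0.5·1.0 = 2.1180
R = v/ω = 0.75/-0.5 = -1.5000
x' = 1 + -1.5000·(sin 2.1180 − sin 2.6180) = 0.4690
y' = 0 − -1.5000·(cos 2.1180 − cos 2.6180) = 0.5186

(0.4690, 0.5186, 2.1180)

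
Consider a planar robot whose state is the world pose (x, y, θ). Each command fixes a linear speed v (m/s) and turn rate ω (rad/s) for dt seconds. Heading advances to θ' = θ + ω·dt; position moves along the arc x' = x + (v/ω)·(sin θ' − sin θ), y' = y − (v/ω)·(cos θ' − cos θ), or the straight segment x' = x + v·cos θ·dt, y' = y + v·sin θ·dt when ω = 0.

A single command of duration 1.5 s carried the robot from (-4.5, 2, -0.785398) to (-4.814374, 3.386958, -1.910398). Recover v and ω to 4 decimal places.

Δθ = -1.910398 − -0.785398 = -1.125000
ω = Δθ/dt = -1.125000/1.5 = -0.7500
R = −Δy/(cos θ' − cos θ) = 1.3333
v = R·ω = 1.3333·-0.7500 = -1.0000

v = -1.0000, ω = -0.7500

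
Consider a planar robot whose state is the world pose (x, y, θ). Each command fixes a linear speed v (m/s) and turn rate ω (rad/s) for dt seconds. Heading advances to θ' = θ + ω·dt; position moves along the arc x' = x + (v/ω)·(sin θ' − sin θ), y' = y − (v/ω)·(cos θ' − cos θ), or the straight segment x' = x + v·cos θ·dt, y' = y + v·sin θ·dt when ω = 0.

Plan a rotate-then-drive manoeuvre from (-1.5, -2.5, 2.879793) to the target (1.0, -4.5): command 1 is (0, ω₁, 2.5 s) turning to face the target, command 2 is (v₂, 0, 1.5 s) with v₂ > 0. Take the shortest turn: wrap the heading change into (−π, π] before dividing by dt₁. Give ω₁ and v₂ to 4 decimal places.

ω₁ = 1.0915, v₂ = 2.1344

heading to target = atan2(-4.5−-2.5, 1−-1.5) = -0.6747
Δθ = wrap(-0.6747 − 2.8798) = 2.7287; ω₁ = Δθ/dt₁ = 1.0915
distance = √((1−-1.5)² + (-4.5−-2.5)²) = 3.2016; v₂ = distance/dt₂ = 2.1344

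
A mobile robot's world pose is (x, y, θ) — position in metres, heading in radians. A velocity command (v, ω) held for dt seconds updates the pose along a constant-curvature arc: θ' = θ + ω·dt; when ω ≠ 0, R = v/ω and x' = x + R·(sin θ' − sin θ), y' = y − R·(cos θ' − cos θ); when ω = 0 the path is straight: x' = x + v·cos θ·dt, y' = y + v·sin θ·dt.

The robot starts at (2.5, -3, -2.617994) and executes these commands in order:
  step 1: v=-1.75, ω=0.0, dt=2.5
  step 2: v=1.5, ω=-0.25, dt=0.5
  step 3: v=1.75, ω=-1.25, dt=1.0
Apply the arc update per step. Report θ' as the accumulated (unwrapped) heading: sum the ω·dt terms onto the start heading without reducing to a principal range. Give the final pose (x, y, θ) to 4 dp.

step 1: θ'=-2.6180 (straight) → pose (6.2889, -0.8125, -2.6180)
step 2: θ'=-2.7430 (R=-6.0000) → pose (5.6176, -1.1460, -2.7430)
step 3: θ'=-3.9930 (R=-1.4000) → pose (4.0212, -0.7782, -3.9930)

(4.0212, -0.7782, -3.9930)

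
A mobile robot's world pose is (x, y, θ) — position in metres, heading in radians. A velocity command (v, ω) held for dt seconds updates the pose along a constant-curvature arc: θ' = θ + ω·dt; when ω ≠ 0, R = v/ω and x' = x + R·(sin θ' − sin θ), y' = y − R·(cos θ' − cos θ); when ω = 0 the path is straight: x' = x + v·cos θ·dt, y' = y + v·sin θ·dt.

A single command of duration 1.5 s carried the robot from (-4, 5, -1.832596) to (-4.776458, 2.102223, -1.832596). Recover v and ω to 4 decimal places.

Δθ = -1.832596 − -1.832596 = 0.000000
ω = Δθ/dt = 0.000000/1.5 = 0.0000
ω = 0 → v = (Δx·cos θ + Δy·sin θ)/dt = 2.0000

v = 2.0000, ω = 0.0000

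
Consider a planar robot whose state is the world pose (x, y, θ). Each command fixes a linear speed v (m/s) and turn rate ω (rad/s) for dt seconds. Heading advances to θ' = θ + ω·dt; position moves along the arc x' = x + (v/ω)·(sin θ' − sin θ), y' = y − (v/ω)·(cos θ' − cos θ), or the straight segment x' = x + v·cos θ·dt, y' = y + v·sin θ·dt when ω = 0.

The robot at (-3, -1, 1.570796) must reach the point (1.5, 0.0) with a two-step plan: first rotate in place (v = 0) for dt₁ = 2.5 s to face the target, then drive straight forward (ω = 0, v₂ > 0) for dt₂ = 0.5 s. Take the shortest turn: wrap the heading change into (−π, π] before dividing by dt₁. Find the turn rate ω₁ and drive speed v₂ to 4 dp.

ω₁ = -0.5409, v₂ = 9.2195

heading to target = atan2(0−-1, 1.5−-3) = 0.2187
Δθ = wrap(0.2187 − 1.5708) = -1.3521; ω₁ = Δθ/dt₁ = -0.5409
distance = √((1.5−-3)² + (0−-1)²) = 4.6098; v₂ = distance/dt₂ = 9.2195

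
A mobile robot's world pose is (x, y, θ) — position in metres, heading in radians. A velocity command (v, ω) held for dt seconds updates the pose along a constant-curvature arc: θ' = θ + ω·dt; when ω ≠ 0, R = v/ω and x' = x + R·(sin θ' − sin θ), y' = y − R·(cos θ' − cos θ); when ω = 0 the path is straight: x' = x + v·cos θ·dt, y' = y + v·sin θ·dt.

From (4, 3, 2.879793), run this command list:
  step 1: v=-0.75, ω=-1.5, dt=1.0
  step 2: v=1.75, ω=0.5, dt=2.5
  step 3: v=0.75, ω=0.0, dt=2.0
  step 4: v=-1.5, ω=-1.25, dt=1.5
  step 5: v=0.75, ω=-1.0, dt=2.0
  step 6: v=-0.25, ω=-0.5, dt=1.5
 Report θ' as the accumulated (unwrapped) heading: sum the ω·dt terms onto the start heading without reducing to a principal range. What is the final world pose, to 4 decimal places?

step 1: θ'=1.3798 (R=0.5000) → pose (4.3615, 2.4221, 1.3798)
step 2: θ'=2.6298 (R=3.5000) → pose (2.6393, 6.1381, 2.6298)
step 3: θ'=2.6298 (straight) → pose (1.3315, 6.8727, 2.6298)
step 4: θ'=0.7548 (R=1.2000) → pose (1.5659, 4.9524, 0.7548)
step 5: θ'=-1.2452 (R=-0.7500) → pose (2.7904, 4.6460, -1.2452)
step 6: θ'=-1.9952 (R=0.5000) → pose (2.8085, 5.0118, -1.9952)

(2.8085, 5.0118, -1.9952)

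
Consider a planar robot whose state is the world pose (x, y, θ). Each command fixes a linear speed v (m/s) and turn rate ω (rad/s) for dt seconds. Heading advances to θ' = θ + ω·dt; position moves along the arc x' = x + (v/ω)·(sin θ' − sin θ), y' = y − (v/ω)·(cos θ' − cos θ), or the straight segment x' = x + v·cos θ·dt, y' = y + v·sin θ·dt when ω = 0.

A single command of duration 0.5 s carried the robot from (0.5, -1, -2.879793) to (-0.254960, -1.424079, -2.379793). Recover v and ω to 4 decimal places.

v = 1.7500, ω = 1.0000

Δθ = -2.379793 − -2.879793 = 0.500000
ω = Δθ/dt = 0.500000/0.5 = 1.0000
R = Δx/(sin θ' − sin θ) = 1.7500
v = R·ω = 1.7500·1.0000 = 1.7500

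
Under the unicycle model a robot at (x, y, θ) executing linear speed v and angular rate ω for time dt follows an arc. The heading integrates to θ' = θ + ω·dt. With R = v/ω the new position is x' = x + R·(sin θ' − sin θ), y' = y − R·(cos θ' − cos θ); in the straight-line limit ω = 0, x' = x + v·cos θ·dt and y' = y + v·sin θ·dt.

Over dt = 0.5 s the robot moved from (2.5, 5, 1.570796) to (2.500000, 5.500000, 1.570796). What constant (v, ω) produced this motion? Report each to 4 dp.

Δθ = 1.570796 − 1.570796 = 0.000000
ω = Δθ/dt = 0.000000/0.5 = 0.0000
ω = 0 → v = (Δx·cos θ + Δy·sin θ)/dt = 1.0000

v = 1.0000, ω = 0.0000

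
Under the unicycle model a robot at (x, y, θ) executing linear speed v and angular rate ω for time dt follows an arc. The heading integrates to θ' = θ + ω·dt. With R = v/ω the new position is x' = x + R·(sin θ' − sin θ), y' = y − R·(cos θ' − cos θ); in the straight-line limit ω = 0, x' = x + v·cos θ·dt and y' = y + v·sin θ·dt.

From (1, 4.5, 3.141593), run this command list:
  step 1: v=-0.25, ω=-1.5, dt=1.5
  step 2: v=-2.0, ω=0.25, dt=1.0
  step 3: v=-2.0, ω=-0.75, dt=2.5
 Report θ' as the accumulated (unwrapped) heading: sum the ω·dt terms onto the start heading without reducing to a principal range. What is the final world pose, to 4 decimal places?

(-4.1300, 1.6611, -0.7334)

step 1: θ'=0.8916 (R=0.1667) → pose (1.1297, 4.2286, 0.8916)
step 2: θ'=1.1416 (R=-8.0000) → pose (0.0799, 2.5324, 1.1416)
step 3: θ'=-0.7334 (R=2.6667) → pose (-4.1300, 1.6611, -0.7334)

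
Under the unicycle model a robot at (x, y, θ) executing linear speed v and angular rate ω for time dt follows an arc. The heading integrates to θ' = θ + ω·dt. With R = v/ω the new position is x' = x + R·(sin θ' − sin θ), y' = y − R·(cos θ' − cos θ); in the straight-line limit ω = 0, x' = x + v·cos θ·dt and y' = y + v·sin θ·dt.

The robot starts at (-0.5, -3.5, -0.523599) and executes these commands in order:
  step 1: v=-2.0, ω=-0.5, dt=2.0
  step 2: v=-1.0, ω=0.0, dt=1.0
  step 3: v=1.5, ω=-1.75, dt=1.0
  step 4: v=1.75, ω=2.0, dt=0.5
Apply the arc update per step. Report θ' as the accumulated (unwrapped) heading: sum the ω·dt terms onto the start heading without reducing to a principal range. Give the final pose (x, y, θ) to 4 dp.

(-4.2946, -0.4177, -2.2736)

step 1: θ'=-1.5236 (R=4.0000) → pose (-2.4955, -0.2246, -1.5236)
step 2: θ'=-1.5236 (straight) → pose (-2.5427, 0.7743, -1.5236)
step 3: θ'=-3.2736 (R=-0.8571) → pose (-3.5117, -0.1159, -3.2736)
step 4: θ'=-2.2736 (R=0.8750) → pose (-4.2946, -0.4177, -2.2736)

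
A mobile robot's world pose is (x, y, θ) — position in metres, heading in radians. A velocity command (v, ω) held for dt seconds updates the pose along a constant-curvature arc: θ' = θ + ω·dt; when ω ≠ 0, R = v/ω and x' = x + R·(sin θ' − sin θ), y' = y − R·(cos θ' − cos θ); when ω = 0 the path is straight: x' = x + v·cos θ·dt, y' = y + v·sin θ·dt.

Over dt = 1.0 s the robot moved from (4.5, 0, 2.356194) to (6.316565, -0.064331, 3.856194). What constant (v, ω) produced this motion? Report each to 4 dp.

v = -2.0000, ω = 1.5000

Δθ = 3.856194 − 2.356194 = 1.500000
ω = Δθ/dt = 1.500000/1.0 = 1.5000
R = Δx/(sin θ' − sin θ) = -1.3333
v = R·ω = -1.3333·1.5000 = -2.0000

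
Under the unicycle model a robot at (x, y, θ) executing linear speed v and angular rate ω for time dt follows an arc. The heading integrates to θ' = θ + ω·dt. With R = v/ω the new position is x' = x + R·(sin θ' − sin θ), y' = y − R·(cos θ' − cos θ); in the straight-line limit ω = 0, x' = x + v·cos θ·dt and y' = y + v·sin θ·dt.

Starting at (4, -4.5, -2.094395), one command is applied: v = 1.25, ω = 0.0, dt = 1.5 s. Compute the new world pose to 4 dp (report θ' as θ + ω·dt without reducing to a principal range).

(3.0625, -6.1238, -2.0944)

θ' = -2.0944 + 0.0·1.5 = -2.0944
ω = 0 → straight: x' = 4 + 1.25·cos(-2.0944)·1.5 = 3.0625
y' = -4.5 + 1.25·sin(-2.0944)·1.5 = -6.1238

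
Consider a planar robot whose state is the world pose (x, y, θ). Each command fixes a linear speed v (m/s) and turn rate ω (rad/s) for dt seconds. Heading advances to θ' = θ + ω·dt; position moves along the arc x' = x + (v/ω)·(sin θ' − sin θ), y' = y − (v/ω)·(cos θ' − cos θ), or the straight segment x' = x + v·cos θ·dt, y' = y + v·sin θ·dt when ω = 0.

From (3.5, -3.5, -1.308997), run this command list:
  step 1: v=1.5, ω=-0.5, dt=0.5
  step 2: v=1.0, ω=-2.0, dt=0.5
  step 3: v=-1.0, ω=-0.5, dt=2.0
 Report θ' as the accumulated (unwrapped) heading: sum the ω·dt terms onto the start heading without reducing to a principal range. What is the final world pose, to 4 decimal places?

(5.2883, -4.5063, -3.5590)

step 1: θ'=-1.5590 (R=-3.0000) → pose (3.6020, -4.2411, -1.5590)
step 2: θ'=-2.5590 (R=-0.5000) → pose (3.3771, -4.6645, -2.5590)
step 3: θ'=-3.5590 (R=2.0000) → pose (5.2883, -4.5063, -3.5590)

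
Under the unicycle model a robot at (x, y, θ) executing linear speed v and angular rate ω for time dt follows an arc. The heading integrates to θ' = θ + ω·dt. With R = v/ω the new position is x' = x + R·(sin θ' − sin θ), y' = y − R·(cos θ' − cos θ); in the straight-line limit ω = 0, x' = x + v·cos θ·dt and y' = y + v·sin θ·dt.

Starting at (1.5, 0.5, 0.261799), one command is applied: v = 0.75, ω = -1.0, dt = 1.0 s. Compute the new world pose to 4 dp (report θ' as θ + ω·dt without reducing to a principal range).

θ' = 0.2618 + -1.0·1.0 = -0.7382
R = v/ω = 0.75/-1.0 = -0.7500
x' = 1.5 + -0.7500·(sin -0.7382 − sin 0.2618) = 2.1988
y' = 0.5 − -0.7500·(cos -0.7382 − cos 0.2618) = 0.3303

(2.1988, 0.3303, -0.7382)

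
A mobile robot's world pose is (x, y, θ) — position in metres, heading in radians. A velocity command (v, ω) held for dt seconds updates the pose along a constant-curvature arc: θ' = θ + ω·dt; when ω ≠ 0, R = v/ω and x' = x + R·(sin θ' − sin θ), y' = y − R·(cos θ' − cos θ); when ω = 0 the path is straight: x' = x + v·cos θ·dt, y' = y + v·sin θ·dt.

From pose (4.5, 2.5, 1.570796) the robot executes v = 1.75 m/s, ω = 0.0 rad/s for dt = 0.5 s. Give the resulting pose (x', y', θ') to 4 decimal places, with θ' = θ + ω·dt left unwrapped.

(4.5000, 3.3750, 1.5708)

θ' = 1.5708 + 0.0·0.5 = 1.5708
ω = 0 → straight: x' = 4.5 + 1.75·cos(1.5708)·0.5 = 4.5000
y' = 2.5 + 1.75·sin(1.5708)·0.5 = 3.3750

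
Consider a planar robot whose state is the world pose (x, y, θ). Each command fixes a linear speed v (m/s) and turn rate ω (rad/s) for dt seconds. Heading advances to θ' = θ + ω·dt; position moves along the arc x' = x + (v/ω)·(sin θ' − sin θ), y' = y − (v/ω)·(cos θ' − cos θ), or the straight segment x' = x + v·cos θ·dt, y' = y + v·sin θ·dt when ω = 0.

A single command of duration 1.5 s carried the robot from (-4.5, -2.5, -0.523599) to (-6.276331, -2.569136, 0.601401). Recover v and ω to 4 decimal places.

Δθ = 0.601401 − -0.523599 = 1.125000
ω = Δθ/dt = 1.125000/1.5 = 0.7500
R = Δx/(sin θ' − sin θ) = -1.6667
v = R·ω = -1.6667·0.7500 = -1.2500

v = -1.2500, ω = 0.7500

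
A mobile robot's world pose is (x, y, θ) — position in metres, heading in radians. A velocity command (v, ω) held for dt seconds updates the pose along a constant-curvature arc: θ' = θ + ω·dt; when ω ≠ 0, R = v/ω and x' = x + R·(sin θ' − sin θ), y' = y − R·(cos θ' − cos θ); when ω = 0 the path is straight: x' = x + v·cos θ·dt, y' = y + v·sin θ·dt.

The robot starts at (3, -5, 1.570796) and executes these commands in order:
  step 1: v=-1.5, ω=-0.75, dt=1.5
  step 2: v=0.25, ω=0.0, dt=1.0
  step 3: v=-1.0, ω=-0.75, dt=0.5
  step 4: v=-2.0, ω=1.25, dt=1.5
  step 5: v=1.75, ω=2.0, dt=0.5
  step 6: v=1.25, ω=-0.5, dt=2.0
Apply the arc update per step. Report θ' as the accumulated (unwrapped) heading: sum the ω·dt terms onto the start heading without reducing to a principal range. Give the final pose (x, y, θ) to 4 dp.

step 1: θ'=0.4458 (R=2.0000) → pose (1.8624, -6.8045, 0.4458)
step 2: θ'=0.4458 (straight) → pose (2.0879, -6.6967, 0.4458)
step 3: θ'=0.0708 (R=1.3333) → pose (1.6073, -6.8237, 0.0708)
step 4: θ'=1.9458 (R=-1.6000) → pose (0.2317, -9.0057, 1.9458)
step 5: θ'=2.9458 (R=0.8750) → pose (-0.4123, -8.4679, 2.9458)
step 6: θ'=1.9458 (R=-2.5000) → pose (-2.2522, -6.9314, 1.9458)

(-2.2522, -6.9314, 1.9458)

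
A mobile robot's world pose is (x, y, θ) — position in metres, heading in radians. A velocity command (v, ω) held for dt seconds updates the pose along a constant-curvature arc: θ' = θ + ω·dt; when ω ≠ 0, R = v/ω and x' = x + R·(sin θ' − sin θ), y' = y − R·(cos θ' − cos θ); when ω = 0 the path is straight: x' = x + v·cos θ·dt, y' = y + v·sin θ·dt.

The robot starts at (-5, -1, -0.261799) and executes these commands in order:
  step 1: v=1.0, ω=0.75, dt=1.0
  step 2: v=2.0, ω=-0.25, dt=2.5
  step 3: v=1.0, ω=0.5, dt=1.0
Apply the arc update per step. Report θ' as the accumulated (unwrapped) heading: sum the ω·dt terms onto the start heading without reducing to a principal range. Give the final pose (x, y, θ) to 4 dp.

(1.7970, 0.0820, 0.3632)

step 1: θ'=0.4882 (R=1.3333) → pose (-4.0295, -0.8897, 0.4882)
step 2: θ'=-0.1368 (R=-8.0000) → pose (0.8138, -0.0298, -0.1368)
step 3: θ'=0.3632 (R=2.0000) → pose (1.7970, 0.0820, 0.3632)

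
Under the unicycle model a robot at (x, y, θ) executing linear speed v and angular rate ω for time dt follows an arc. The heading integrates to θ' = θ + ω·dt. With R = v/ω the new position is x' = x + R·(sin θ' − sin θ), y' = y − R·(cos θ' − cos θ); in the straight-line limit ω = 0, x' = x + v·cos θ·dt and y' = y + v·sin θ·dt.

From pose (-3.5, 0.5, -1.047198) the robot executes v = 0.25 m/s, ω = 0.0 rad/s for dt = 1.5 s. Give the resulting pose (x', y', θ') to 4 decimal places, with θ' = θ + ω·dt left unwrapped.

θ' = -1.0472 + 0.0·1.5 = -1.0472
ω = 0 → straight: x' = -3.5 + 0.25·cos(-1.0472)·1.5 = -3.3125
y' = 0.5 + 0.25·sin(-1.0472)·1.5 = 0.1752

(-3.3125, 0.1752, -1.0472)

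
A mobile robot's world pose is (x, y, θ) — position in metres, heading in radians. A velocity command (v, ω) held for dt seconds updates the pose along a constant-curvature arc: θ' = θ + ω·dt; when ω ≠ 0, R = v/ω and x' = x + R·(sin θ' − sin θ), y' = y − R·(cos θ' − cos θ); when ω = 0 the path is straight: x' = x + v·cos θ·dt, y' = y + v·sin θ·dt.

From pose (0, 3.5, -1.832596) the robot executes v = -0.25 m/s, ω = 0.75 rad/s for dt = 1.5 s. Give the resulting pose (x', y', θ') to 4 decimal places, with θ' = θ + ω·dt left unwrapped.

θ' = -1.8326 + 0.75·1.5 = -0.7076
R = v/ω = -0.25/0.75 = -0.3333
x' = 0 + -0.3333·(sin -0.7076 − sin -1.8326) = -0.1053
y' = 3.5 − -0.3333·(cos -0.7076 − cos -1.8326) = 3.8396

(-0.1053, 3.8396, -0.7076)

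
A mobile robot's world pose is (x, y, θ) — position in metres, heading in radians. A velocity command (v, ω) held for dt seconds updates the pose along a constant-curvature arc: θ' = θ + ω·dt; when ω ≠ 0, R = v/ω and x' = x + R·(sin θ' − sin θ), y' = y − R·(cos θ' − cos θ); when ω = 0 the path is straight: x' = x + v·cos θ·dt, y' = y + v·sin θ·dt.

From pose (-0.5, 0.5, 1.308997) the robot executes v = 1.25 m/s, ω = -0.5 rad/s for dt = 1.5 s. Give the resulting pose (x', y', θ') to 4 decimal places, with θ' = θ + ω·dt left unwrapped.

θ' = 1.3090 + -0.5·1.5 = 0.5590
R = v/ω = 1.25/-0.5 = -2.5000
x' = -0.5 + -2.5000·(sin 0.5590 − sin 1.3090) = 0.5890
y' = 0.5 − -2.5000·(cos 0.5590 − cos 1.3090) = 1.9724

(0.5890, 1.9724, 0.5590)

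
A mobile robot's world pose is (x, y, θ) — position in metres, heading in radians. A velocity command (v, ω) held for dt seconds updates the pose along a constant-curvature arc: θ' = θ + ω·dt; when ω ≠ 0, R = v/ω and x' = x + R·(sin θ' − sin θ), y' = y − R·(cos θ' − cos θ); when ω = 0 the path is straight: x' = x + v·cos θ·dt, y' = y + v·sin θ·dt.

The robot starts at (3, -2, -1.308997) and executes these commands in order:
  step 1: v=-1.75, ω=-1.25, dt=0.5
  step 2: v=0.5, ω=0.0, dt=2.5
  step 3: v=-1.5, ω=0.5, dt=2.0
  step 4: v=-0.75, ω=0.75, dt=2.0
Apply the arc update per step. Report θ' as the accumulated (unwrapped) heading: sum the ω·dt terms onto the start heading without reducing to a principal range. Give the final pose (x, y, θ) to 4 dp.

step 1: θ'=-1.9340 (R=1.4000) → pose (3.0436, -1.1403, -1.9340)
step 2: θ'=-1.9340 (straight) → pose (2.5995, -2.3087, -1.9340)
step 3: θ'=-0.9340 (R=-3.0000) → pose (2.2073, 0.5409, -0.9340)
step 4: θ'=0.5660 (R=-1.0000) → pose (0.8670, 0.7904, 0.5660)

(0.8670, 0.7904, 0.5660)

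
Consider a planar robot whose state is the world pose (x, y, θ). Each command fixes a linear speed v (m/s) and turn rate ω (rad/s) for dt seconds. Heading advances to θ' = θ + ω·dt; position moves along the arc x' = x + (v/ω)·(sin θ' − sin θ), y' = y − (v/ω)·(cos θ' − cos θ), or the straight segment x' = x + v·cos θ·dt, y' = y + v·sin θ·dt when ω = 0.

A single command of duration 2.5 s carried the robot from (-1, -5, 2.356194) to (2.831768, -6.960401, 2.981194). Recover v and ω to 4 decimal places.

Δθ = 2.981194 − 2.356194 = 0.625000
ω = Δθ/dt = 0.625000/2.5 = 0.2500
R = Δx/(sin θ' − sin θ) = -7.0000
v = R·ω = -7.0000·0.2500 = -1.7500

v = -1.7500, ω = 0.2500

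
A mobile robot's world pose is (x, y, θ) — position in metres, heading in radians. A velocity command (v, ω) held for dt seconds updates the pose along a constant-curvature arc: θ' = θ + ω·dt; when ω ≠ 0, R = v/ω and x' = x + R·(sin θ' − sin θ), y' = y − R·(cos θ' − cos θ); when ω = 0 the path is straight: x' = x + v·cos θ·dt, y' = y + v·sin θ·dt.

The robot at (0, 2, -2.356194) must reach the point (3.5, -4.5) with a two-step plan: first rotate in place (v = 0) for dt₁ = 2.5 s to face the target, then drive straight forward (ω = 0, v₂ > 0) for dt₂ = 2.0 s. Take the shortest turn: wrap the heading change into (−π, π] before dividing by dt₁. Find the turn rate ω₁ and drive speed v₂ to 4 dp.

heading to target = atan2(-4.5−2, 3.5−0) = -1.0769
Δθ = wrap(-1.0769 − -2.3562) = 1.2793; ω₁ = Δθ/dt₁ = 0.5117
distance = √((3.5−0)² + (-4.5−2)²) = 7.3824; v₂ = distance/dt₂ = 3.6912

ω₁ = 0.5117, v₂ = 3.6912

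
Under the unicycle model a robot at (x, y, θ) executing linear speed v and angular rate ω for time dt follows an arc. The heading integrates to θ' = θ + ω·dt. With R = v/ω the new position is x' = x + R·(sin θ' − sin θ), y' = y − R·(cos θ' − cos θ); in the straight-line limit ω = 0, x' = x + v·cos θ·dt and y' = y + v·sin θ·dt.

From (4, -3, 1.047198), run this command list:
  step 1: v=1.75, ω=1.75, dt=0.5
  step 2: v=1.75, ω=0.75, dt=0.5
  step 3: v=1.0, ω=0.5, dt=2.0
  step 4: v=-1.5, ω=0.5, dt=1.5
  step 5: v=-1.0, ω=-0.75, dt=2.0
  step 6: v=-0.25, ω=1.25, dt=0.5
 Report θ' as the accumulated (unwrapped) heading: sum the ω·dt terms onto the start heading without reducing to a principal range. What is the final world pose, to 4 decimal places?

step 1: θ'=1.9222 (R=1.0000) → pose (4.0729, -2.1558, 1.9222)
step 2: θ'=2.2972 (R=2.3333) → pose (3.6264, -1.4092, 2.2972)
step 3: θ'=3.2972 (R=2.0000) → pose (1.8214, -0.7617, 3.2972)
step 4: θ'=4.0472 (R=-3.0000) → pose (3.7168, 0.3504, 4.0472)
step 5: θ'=2.5472 (R=1.3333) → pose (5.5126, 0.6321, 2.5472)
step 6: θ'=3.1722 (R=-0.2000) → pose (5.6307, 0.5979, 3.1722)

(5.6307, 0.5979, 3.1722)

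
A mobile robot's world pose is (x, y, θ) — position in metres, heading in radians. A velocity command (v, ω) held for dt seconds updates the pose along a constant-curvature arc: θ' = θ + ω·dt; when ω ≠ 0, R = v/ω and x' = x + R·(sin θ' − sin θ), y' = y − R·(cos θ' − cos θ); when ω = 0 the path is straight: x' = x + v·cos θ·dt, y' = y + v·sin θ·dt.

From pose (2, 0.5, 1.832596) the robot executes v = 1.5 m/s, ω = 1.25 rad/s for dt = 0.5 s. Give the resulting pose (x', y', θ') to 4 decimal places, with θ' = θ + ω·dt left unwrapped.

θ' = 1.8326 + 1.25·0.5 = 2.4576
R = v/ω = 1.5/1.25 = 1.2000
x' = 2 + 1.2000·(sin 2.4576 − sin 1.8326) = 1.5992
y' = 0.5 − 1.2000·(cos 2.4576 − cos 1.8326) = 1.1195

(1.5992, 1.1195, 2.4576)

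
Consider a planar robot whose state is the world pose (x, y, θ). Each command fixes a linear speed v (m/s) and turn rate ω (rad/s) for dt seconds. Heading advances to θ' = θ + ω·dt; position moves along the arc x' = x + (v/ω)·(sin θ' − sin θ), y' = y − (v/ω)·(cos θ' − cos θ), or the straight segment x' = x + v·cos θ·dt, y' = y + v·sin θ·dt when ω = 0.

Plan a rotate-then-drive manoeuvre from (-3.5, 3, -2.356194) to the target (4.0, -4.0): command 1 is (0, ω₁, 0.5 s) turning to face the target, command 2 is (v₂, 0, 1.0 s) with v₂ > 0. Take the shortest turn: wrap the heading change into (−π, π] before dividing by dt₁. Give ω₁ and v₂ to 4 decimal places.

heading to target = atan2(-4−3, 4−-3.5) = -0.7509
Δθ = wrap(-0.7509 − -2.3562) = 1.6053; ω₁ = Δθ/dt₁ = 3.2105
distance = √((4−-3.5)² + (-4−3)²) = 10.2591; v₂ = distance/dt₂ = 10.2591

ω₁ = 3.2105, v₂ = 10.2591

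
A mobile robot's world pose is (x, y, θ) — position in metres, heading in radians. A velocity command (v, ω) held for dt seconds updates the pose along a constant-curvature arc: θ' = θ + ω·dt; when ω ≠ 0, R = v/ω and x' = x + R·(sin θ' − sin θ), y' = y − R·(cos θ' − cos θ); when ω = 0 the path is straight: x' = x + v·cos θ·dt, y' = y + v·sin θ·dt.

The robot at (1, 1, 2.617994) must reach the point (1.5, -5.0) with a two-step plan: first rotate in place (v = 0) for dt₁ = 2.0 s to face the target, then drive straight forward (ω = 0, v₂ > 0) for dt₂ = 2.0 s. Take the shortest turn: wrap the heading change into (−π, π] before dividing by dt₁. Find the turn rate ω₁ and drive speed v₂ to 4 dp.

ω₁ = 1.0888, v₂ = 3.0104

heading to target = atan2(-5−1, 1.5−1) = -1.4877
Δθ = wrap(-1.4877 − 2.6180) = 2.1775; ω₁ = Δθ/dt₁ = 1.0888
distance = √((1.5−1)² + (-5−1)²) = 6.0208; v₂ = distance/dt₂ = 3.0104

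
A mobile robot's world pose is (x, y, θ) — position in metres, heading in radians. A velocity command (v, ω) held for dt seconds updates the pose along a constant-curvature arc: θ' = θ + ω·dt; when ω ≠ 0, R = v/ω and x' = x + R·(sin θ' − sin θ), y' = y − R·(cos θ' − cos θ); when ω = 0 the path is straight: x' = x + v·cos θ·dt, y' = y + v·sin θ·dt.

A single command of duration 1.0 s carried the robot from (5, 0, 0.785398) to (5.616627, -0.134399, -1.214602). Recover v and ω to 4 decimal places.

Δθ = -1.214602 − 0.785398 = -2.000000
ω = Δθ/dt = -2.000000/1.0 = -2.0000
R = Δx/(sin θ' − sin θ) = -0.3750
v = R·ω = -0.3750·-2.0000 = 0.7500

v = 0.7500, ω = -2.0000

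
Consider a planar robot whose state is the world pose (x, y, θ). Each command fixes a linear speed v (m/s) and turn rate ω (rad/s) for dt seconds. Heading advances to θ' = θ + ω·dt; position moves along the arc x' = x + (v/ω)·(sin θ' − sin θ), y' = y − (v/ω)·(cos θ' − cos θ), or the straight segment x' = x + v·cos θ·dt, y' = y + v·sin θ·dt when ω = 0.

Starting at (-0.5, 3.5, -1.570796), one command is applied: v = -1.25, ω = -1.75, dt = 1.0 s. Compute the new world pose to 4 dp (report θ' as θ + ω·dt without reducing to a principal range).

θ' = -1.5708 + -1.75·1.0 = -3.3208
R = v/ω = -1.25/-1.75 = 0.7143
x' = -0.5 + 0.7143·(sin -3.3208 − sin -1.5708) = 0.3416
y' = 3.5 − 0.7143·(cos -3.3208 − cos -1.5708) = 4.2028

(0.3416, 4.2028, -3.3208)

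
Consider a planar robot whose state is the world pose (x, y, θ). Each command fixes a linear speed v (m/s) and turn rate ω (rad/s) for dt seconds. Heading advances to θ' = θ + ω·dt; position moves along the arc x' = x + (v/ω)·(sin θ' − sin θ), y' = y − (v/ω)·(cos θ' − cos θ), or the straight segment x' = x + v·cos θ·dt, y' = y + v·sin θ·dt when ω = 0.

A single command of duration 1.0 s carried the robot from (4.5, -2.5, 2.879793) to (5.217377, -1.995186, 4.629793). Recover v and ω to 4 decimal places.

Δθ = 4.629793 − 2.879793 = 1.750000
ω = Δθ/dt = 1.750000/1.0 = 1.7500
R = Δx/(sin θ' − sin θ) = -0.5714
v = R·ω = -0.5714·1.7500 = -1.0000

v = -1.0000, ω = 1.7500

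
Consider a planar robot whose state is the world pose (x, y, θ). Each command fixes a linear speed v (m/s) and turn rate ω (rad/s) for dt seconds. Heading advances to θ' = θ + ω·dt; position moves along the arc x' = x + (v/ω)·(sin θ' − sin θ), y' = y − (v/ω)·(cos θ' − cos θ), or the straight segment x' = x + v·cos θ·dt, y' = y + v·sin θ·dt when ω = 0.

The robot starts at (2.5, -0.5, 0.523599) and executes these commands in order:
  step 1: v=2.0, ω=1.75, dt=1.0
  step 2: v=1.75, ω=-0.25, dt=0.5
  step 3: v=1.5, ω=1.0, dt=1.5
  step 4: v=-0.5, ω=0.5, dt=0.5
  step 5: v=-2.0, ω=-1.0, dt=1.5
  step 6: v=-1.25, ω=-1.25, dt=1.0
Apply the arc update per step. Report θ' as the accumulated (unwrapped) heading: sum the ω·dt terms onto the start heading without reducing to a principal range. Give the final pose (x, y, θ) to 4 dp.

step 1: θ'=2.2736 (R=1.1429) → pose (2.8006, 1.2284, 2.2736)
step 2: θ'=2.1486 (R=-7.0000) → pose (2.2782, 1.9297, 2.1486)
step 3: θ'=3.6486 (R=1.5000) → pose (0.2934, 2.4217, 3.6486)
step 4: θ'=3.8986 (R=-1.0000) → pose (0.4945, 2.5690, 3.8986)
step 5: θ'=2.3986 (R=2.0000) → pose (3.2210, 2.5881, 2.3986)
step 6: θ'=1.1486 (R=1.0000) → pose (3.4567, 1.4419, 1.1486)

(3.4567, 1.4419, 1.1486)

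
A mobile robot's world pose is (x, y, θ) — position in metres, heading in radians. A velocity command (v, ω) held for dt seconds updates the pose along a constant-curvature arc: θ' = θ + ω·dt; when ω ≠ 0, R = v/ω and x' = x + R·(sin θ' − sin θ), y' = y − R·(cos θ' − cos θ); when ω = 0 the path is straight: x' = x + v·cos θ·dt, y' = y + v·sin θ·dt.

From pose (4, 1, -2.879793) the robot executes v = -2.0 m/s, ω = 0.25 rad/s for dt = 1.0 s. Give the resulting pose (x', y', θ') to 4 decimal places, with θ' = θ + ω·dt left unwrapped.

(5.8474, 1.7525, -2.6298)

θ' = -2.8798 + 0.25·1.0 = -2.6298
R = v/ω = -2.0/0.25 = -8.0000
x' = 4 + -8.0000·(sin -2.6298 − sin -2.8798) = 5.8474
y' = 1 − -8.0000·(cos -2.6298 − cos -2.8798) = 1.7525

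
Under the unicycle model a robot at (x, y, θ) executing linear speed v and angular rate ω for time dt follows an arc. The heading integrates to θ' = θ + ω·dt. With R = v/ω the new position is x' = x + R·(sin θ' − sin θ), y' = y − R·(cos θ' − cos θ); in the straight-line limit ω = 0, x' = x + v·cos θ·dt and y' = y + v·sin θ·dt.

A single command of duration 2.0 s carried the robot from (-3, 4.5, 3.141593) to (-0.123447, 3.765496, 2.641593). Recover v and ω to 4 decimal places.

v = -1.5000, ω = -0.2500

Δθ = 2.641593 − 3.141593 = -0.500000
ω = Δθ/dt = -0.500000/2.0 = -0.2500
R = Δx/(sin θ' − sin θ) = 6.0000
v = R·ω = 6.0000·-0.2500 = -1.5000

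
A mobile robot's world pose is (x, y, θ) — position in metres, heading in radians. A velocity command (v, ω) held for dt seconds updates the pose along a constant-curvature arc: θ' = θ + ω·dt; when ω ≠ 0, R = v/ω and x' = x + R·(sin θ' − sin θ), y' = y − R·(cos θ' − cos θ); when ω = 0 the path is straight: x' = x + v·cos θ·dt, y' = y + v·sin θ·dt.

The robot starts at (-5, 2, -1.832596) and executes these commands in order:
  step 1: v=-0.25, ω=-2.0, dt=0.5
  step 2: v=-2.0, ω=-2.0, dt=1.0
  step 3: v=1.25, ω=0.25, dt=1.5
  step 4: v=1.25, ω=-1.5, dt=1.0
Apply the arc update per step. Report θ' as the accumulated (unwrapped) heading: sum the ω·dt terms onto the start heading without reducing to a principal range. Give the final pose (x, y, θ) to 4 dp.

(-3.2059, 3.8736, -5.9576)

step 1: θ'=-2.8326 (R=0.1250) → pose (-4.9173, 2.0867, -2.8326)
step 2: θ'=-4.8326 (R=1.0000) → pose (-3.6204, 1.0142, -4.8326)
step 3: θ'=-4.4576 (R=5.0000) → pose (-3.7457, 2.8740, -4.4576)
step 4: θ'=-5.9576 (R=-0.8333) → pose (-3.2059, 3.8736, -5.9576)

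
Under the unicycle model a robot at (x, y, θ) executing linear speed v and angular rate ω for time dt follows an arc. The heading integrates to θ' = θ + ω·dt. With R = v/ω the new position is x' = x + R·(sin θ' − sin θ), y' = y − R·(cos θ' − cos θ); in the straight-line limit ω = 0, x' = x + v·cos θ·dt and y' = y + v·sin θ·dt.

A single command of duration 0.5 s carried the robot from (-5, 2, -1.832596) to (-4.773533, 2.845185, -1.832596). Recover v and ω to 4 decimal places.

v = -1.7500, ω = 0.0000

Δθ = -1.832596 − -1.832596 = 0.000000
ω = Δθ/dt = 0.000000/0.5 = 0.0000
ω = 0 → v = (Δx·cos θ + Δy·sin θ)/dt = -1.7500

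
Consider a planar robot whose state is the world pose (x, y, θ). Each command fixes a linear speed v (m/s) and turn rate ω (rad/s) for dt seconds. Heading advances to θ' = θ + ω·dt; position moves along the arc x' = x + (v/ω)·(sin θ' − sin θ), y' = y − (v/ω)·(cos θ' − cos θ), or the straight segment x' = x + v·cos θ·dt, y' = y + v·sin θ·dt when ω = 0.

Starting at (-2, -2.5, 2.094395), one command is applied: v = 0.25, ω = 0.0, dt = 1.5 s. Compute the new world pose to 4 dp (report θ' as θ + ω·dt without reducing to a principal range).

θ' = 2.0944 + 0.0·1.5 = 2.0944
ω = 0 → straight: x' = -2 + 0.25·cos(2.0944)·1.5 = -2.1875
y' = -2.5 + 0.25·sin(2.0944)·1.5 = -2.1752

(-2.1875, -2.1752, 2.0944)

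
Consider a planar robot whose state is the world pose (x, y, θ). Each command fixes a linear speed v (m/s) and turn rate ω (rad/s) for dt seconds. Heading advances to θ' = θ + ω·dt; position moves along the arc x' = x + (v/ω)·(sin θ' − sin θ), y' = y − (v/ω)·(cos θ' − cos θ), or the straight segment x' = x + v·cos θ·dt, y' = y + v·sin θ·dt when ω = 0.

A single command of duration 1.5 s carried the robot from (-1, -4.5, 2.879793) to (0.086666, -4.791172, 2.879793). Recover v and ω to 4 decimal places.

v = -0.7500, ω = 0.0000

Δθ = 2.879793 − 2.879793 = 0.000000
ω = Δθ/dt = 0.000000/1.5 = 0.0000
ω = 0 → v = (Δx·cos θ + Δy·sin θ)/dt = -0.7500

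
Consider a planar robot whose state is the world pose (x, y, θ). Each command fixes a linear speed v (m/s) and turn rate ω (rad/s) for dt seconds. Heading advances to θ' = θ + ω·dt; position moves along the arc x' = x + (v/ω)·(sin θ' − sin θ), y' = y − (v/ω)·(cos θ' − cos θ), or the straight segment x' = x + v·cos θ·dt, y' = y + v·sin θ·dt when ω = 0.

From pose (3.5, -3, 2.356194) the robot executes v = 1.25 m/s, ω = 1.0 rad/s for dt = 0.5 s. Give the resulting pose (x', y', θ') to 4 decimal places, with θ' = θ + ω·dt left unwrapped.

(2.9680, -2.6844, 2.8562)

θ' = 2.3562 + 1.0·0.5 = 2.8562
R = v/ω = 1.25/1.0 = 1.2500
x' = 3.5 + 1.2500·(sin 2.8562 − sin 2.3562) = 2.9680
y' = -3 − 1.2500·(cos 2.8562 − cos 2.3562) = -2.6844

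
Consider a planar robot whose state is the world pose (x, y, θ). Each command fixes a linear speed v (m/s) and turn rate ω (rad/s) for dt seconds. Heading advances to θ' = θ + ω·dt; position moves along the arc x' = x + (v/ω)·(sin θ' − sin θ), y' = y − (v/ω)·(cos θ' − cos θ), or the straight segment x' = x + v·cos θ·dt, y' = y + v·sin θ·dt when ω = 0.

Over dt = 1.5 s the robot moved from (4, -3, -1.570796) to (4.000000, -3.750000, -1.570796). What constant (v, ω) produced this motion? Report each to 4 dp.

Δθ = -1.570796 − -1.570796 = 0.000000
ω = Δθ/dt = 0.000000/1.5 = 0.0000
ω = 0 → v = (Δx·cos θ + Δy·sin θ)/dt = 0.5000

v = 0.5000, ω = 0.0000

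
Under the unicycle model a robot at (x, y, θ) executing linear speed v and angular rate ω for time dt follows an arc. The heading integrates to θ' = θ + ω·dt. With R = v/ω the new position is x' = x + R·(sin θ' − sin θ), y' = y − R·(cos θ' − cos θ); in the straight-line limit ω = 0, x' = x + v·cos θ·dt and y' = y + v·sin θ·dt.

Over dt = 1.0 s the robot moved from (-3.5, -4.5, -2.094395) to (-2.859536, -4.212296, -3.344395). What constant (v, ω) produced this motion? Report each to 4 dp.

v = -0.7500, ω = -1.2500

Δθ = -3.344395 − -2.094395 = -1.250000
ω = Δθ/dt = -1.250000/1.0 = -1.2500
R = Δx/(sin θ' − sin θ) = 0.6000
v = R·ω = 0.6000·-1.2500 = -0.7500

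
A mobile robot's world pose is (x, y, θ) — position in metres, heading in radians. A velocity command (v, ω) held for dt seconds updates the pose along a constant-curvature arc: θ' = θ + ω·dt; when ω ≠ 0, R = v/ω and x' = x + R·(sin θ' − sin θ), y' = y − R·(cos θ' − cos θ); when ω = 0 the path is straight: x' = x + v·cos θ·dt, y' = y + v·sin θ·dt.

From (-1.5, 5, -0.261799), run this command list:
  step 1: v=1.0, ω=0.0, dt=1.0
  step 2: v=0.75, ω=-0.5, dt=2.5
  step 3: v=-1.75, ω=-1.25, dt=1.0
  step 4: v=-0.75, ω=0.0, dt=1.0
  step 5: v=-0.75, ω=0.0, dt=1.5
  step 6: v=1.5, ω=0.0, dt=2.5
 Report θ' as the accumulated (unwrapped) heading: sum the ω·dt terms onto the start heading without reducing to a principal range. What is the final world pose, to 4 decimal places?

(-0.2878, 4.0684, -2.7618)

step 1: θ'=-0.2618 (straight) → pose (-0.5341, 4.7412, -0.2618)
step 2: θ'=-1.5118 (R=-1.5000) → pose (0.5751, 3.3807, -1.5118)
step 3: θ'=-2.7618 (R=1.4000) → pose (1.4536, 4.7635, -2.7618)
step 4: θ'=-2.7618 (straight) → pose (2.1502, 5.0416, -2.7618)
step 5: θ'=-2.7618 (straight) → pose (3.1950, 5.4586, -2.7618)
step 6: θ'=-2.7618 (straight) → pose (-0.2878, 4.0684, -2.7618)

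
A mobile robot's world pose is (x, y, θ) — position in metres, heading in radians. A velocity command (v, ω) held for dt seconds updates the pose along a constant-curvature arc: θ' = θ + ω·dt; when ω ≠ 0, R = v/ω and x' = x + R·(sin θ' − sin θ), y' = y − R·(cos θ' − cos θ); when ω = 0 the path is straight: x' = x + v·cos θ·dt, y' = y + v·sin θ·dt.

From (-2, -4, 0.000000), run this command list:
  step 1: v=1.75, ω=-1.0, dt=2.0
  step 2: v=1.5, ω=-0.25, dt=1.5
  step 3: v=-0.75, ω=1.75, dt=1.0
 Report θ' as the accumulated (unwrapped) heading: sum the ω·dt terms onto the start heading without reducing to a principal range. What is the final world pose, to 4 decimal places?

step 1: θ'=-2.0000 (R=-1.7500) → pose (-0.4087, -6.4783, -2.0000)
step 2: θ'=-2.3750 (R=-6.0000) → pose (-1.7024, -8.3030, -2.3750)
step 3: θ'=-0.6250 (R=-0.4286) → pose (-1.7489, -7.6468, -0.6250)

(-1.7489, -7.6468, -0.6250)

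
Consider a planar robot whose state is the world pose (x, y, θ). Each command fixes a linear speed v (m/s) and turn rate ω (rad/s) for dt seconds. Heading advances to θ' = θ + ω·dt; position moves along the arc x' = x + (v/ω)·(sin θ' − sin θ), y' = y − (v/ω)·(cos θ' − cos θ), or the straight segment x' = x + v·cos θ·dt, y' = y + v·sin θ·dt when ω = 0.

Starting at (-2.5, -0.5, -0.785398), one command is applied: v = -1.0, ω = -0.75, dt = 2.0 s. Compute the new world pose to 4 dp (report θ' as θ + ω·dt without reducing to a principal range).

θ' = -0.7854 + -0.75·2.0 = -2.2854
R = v/ω = -1.0/-0.75 = 1.3333
x' = -2.5 + 1.3333·(sin -2.2854 − sin -0.7854) = -2.5643
y' = -0.5 − 1.3333·(cos -2.2854 − cos -0.7854) = 1.3166

(-2.5643, 1.3166, -2.2854)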